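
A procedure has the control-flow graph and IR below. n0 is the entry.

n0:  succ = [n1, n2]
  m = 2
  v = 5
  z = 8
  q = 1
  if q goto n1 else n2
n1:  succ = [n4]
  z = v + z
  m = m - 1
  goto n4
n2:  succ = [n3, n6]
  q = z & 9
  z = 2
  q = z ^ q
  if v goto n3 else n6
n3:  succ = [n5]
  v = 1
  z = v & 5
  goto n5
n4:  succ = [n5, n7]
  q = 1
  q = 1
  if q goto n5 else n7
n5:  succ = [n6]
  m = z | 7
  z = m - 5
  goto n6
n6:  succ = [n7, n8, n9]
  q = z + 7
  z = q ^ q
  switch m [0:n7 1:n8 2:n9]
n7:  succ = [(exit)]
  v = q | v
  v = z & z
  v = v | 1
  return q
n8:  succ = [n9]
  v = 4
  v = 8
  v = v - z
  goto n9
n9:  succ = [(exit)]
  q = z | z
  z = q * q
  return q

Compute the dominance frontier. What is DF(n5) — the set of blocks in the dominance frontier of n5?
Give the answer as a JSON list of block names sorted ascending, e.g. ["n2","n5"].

idom tree: n1←n0 n2←n0 n3←n2 n4←n1 n5←n0 n6←n0 n7←n0 n8←n6 n9←n6
Join-block Dom:
  n5: preds {n3,n4}: {n0,n2,n3} ∩ {n0,n1,n4} = {n0}; idom=n0
  n6: preds {n2,n5}: {n0,n2} ∩ {n0,n5} = {n0}; idom=n0
  n7: preds {n4,n6}: {n0,n1,n4} ∩ {n0,n6} = {n0}; idom=n0
  n9: preds {n6,n8}: {n0,n6} ∩ {n0,n6,n8} = {n0,n6}; idom=n6

Frontier:
  join n5 pred n3: n3→n2 stop@n0
  join n5 pred n4: n4→n1 stop@n0
  join n6 pred n2: n2 stop@n0
  join n6 pred n5: n5 stop@n0
  join n7 pred n4: n4→n1 stop@n0
  join n7 pred n6: n6 stop@n0
  join n9 pred n6: · stop@n6
  join n9 pred n8: n8 stop@n6
  n0: DF=∅
  n1: DF={n5,n7}
  n2: DF={n5,n6}
  n3: DF={n5}
  n4: DF={n5,n7}
  n5: DF={n6}
  n6: DF={n7}
  n7: DF=∅
  n8: DF={n9}
  n9: DF=∅

DF(n5) = ["n6"]

Answer: ["n6"]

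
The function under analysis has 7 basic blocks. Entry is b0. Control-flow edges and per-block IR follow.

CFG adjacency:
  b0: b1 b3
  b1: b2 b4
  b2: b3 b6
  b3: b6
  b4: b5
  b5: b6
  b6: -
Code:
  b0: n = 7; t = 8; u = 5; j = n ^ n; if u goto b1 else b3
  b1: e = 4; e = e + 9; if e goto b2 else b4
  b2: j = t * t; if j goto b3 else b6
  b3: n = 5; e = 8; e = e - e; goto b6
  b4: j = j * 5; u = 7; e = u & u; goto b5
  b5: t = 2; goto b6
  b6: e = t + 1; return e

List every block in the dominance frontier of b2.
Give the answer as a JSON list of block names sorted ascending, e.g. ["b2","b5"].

Answer: ["b3", "b6"]

Derivation:
idom tree: b1←b0 b2←b1 b3←b0 b4←b1 b5←b4 b6←b0
Join-block Dom:
  b3: preds {b0,b2}: {b0} ∩ {b0,b1,b2} = {b0}; idom=b0
  b6: preds {b2,b3,b5}: {b0,b1,b2} ∩ {b0,b3} ∩ {b0,b1,b4,b5} = {b0}; idom=b0

DF walk-up:
  b3←b0: walk · to b0
  b3←b2: walk b2→b1 to b0
  b6←b2: walk b2→b1 to b0
  b6←b3: walk b3 to b0
  b6←b5: walk b5→b4→b1 to b0
  b0 → ∅
  b1 → {b3,b6}
  b2 → {b3,b6}
  b3 → {b6}
  b4 → {b6}
  b5 → {b6}
  b6 → ∅

DF(b2) = ["b3", "b6"]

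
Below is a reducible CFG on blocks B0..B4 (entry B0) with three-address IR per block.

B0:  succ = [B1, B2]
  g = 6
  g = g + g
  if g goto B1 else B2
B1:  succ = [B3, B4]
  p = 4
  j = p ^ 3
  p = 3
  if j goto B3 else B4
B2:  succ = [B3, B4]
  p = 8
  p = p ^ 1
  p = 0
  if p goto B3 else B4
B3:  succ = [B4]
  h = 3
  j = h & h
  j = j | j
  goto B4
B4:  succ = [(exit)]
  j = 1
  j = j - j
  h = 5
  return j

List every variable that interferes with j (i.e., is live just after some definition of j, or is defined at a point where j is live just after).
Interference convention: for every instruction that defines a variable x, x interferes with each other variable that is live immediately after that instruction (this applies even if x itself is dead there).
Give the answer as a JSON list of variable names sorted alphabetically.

Per-block:
  B0: {g} / ∅
  B1: {j,p} / ∅
  B2: {p} / ∅
  B3: {h,j} / ∅
  B4: {h,j} / ∅

Live sets:
  B0 li=∅ lo=∅
  B1 li=∅ lo=∅
  B2 li=∅ lo=∅
  B3 li=∅ lo=∅
  B4 li=∅ lo=∅

Interfere edges:
  g — ∅
  h — {j}
  j — {h,p}
  p — {j}

N(j) = ["h", "p"]

Answer: ["h", "p"]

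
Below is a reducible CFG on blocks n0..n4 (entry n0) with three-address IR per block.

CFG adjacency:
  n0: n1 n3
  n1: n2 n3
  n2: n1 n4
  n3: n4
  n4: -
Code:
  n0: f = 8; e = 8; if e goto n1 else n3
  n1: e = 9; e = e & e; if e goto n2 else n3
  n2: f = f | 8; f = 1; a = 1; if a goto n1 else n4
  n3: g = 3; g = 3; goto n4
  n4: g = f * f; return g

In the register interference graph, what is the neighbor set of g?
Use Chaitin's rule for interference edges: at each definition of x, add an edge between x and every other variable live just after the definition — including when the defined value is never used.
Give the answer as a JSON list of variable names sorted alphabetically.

Per-block:
  n0: {e,f} / ∅
  n1: {e} / ∅
  n2: {a,f} / {f}
  n3: {g} / ∅
  n4: {g} / {f}

Backward fixpoint:
  n0: in=∅ out={f}
  n1: in={f} out={f}
  n2: in={f} out={f}
  n3: in={f} out={f}
  n4: in={f} out=∅

Interfere edges:
  a↔{f}
  e↔{f}
  f↔{a,e,g}
  g↔{f}

N(g) = ["f"]

Answer: ["f"]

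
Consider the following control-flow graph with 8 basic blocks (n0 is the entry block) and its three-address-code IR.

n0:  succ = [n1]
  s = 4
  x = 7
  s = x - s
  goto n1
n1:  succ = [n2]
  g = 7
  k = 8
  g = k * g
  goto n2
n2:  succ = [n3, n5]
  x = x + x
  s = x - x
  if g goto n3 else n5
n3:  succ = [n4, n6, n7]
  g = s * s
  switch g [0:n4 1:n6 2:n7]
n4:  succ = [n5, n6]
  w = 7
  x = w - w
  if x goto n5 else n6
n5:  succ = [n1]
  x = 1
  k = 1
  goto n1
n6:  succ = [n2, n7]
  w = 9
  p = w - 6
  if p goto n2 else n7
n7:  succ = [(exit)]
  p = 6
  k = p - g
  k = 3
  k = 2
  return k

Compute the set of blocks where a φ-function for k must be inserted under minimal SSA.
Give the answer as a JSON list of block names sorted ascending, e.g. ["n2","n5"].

idom tree: n1←n0 n2←n1 n3←n2 n4←n3 n5←n2 n6←n3 n7←n3
Dom at joins:
  n1: preds {n0,n5}: {n0} ∩ {n0,n1,n2,n5} = {n0}; idom=n0
  n2: preds {n1,n6}: {n0,n1} ∩ {n0,n1,n2,n3,n6} = {n0,n1}; idom=n1
  n5: preds {n2,n4}: {n0,n1,n2} ∩ {n0,n1,n2,n3,n4} = {n0,n1,n2}; idom=n2
  n6: preds {n3,n4}: {n0,n1,n2,n3} ∩ {n0,n1,n2,n3,n4} = {n0,n1,n2,n3}; idom=n3
  n7: preds {n3,n6}: {n0,n1,n2,n3} ∩ {n0,n1,n2,n3,n6} = {n0,n1,n2,n3}; idom=n3

DF derivation:
  n1←n0: walk · to n0
  n1←n5: walk n5→n2→n1 to n0
  n2←n1: walk · to n1
  n2←n6: walk n6→n3→n2 to n1
  n5←n2: walk · to n2
  n5←n4: walk n4→n3 to n2
  n6←n3: walk · to n3
  n6←n4: walk n4 to n3
  n7←n3: walk · to n3
  n7←n6: walk n6 to n3
  n0: DF=∅
  n1: DF={n1}
  n2: DF={n1,n2}
  n3: DF={n2,n5}
  n4: DF={n5,n6}
  n5: DF={n1}
  n6: DF={n2,n7}
  n7: DF=∅

φ for k: defs {n1,n5,n7}
  DF⁺ = {n1}

Answer: ["n1"]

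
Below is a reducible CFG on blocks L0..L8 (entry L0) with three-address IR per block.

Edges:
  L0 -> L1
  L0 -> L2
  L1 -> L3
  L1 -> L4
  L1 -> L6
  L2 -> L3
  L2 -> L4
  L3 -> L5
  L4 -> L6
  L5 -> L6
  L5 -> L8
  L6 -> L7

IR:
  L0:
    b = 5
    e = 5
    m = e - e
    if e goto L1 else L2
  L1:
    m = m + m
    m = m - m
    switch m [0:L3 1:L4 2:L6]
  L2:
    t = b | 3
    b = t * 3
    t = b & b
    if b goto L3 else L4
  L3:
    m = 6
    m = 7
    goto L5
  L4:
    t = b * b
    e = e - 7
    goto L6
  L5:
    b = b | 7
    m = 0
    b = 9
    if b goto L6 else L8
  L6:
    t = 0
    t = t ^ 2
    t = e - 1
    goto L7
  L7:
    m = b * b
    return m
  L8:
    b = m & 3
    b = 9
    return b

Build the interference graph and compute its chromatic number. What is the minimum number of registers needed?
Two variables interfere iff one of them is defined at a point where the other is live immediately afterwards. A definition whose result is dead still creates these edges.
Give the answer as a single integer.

Block summaries:
  L0: {b,e,m} / ∅
  L1: {m} / {m}
  L2: {b,t} / {b}
  L3: {m} / ∅
  L4: {e,t} / {b,e}
  L5: {b,m} / {b}
  L6: {t} / {e}
  L7: {m} / {b}
  L8: {b} / {m}

Live sets:
  L0 li=∅ lo={b,e,m}
  L1 li={b,e,m} lo={b,e}
  L2 li={b,e} lo={b,e}
  L3 li={b,e} lo={b,e}
  L4 li={b,e} lo={b,e}
  L5 li={b,e} lo={b,e,m}
  L6 li={b,e} lo={b}
  L7 li={b} lo=∅
  L8 li={m} lo=∅

Interfere edges:
  b: {e,m,t}
  e: {b,m,t}
  m: {b,e}
  t: {b,e}

Chromatic number:
  {b,e,m} pairwise interfere (3-clique) ⇒ χ ≥ 3
  3-colouring: c0={b}  c1={e}  c2={m,t}
  χ = 3

Answer: 3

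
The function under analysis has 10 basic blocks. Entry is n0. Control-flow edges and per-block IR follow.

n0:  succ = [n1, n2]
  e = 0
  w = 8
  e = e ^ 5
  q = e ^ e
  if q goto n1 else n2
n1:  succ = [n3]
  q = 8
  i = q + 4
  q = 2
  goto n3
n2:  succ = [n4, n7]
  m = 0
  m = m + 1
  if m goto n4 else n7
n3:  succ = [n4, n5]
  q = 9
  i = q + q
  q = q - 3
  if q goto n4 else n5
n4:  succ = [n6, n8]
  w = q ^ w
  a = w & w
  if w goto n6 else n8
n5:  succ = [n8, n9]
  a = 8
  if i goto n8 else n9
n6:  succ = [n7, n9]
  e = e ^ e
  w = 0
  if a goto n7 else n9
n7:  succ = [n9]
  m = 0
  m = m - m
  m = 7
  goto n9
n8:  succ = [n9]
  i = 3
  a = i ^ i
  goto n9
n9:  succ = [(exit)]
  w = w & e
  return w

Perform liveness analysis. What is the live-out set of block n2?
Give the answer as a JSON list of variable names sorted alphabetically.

Answer: ["e", "q", "w"]

Working:
def/use:
  n0: {e,q,w} / ∅
  n1: {i,q} / ∅
  n2: {m} / ∅
  n3: {i,q} / ∅
  n4: {a,w} / {q,w}
  n5: {a} / {i}
  n6: {e,w} / {a,e}
  n7: {m} / ∅
  n8: {a,i} / ∅
  n9: {w} / {e,w}

Liveness:
  live n0: ∅→{e,q,w}
  live n1: {e,w}→{e,w}
  live n2: {e,q,w}→{e,q,w}
  live n3: {e,w}→{e,i,q,w}
  live n4: {e,q,w}→{a,e,w}
  live n5: {e,i,w}→{e,w}
  live n6: {a,e}→{e,w}
  live n7: {e,w}→{e,w}
  live n8: {e,w}→{e,w}
  live n9: {e,w}→∅

live-out(n2) = ["e", "q", "w"]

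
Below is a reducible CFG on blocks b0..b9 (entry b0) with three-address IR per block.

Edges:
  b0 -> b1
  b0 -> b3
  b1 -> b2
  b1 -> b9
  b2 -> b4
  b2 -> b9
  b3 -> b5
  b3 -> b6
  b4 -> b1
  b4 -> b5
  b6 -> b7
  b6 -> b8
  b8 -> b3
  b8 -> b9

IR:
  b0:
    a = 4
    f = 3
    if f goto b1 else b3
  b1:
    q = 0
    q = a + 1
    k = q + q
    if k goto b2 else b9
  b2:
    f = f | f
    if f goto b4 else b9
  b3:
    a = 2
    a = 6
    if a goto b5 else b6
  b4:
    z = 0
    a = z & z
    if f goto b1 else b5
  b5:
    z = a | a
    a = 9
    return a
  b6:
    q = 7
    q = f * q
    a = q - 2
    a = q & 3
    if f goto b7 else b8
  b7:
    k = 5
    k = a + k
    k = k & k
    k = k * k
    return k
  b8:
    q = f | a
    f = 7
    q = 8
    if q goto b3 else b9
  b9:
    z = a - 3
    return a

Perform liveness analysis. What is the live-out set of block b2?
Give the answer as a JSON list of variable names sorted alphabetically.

Answer: ["a", "f"]

Derivation:
def/use:
  b0 def {a,f} use ∅
  b1 def {k,q} use {a}
  b2 def {f} use {f}
  b3 def {a} use ∅
  b4 def {a,z} use {f}
  b5 def {a,z} use {a}
  b6 def {a,q} use {f}
  b7 def {k} use {a}
  b8 def {f,q} use {a,f}
  b9 def {z} use {a}

Backward fixpoint:
  b0: in=∅ out={a,f}
  b1: in={a,f} out={a,f}
  b2: in={a,f} out={a,f}
  b3: in={f} out={a,f}
  b4: in={f} out={a,f}
  b5: in={a} out=∅
  b6: in={f} out={a,f}
  b7: in={a} out=∅
  b8: in={a,f} out={a,f}
  b9: in={a} out=∅

live-out(b2) = ["a", "f"]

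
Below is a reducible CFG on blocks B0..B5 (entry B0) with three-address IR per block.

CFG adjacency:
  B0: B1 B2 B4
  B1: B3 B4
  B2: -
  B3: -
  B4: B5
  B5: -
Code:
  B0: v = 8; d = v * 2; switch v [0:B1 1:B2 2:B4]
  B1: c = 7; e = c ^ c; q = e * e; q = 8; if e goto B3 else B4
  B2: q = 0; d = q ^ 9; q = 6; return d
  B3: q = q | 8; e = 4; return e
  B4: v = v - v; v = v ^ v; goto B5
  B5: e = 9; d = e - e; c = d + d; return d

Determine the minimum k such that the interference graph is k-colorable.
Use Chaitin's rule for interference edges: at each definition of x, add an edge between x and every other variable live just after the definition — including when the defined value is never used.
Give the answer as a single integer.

Per-block:
  B0: def={d,v} ue=∅
  B1: def={c,e,q} ue=∅
  B2: def={d,q} ue=∅
  B3: def={e,q} ue={q}
  B4: def={v} ue={v}
  B5: def={c,d,e} ue=∅

Liveness:
  B0: in=∅ out={v}
  B1: in={v} out={q,v}
  B2: in=∅ out=∅
  B3: in={q} out=∅
  B4: in={v} out=∅
  B5: in=∅ out=∅

Interference:
  c: {d,v}
  d: {c,q,v}
  e: {q,v}
  q: {d,e,v}
  v: {c,d,e,q}

Chromatic number:
  clique {c,d,v} ⇒ need ≥ 3
  3-colouring: c0={v}  c1={d,e}  c2={c,q}
  χ = 3

Answer: 3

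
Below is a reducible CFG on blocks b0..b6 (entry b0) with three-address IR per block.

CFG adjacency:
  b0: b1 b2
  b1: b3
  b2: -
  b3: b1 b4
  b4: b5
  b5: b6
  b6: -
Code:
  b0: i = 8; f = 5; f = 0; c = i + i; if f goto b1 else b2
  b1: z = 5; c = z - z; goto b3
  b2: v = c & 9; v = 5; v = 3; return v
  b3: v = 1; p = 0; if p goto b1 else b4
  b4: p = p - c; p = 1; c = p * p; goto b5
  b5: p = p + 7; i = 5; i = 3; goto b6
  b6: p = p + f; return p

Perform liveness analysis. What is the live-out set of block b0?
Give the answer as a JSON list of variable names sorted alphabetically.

Answer: ["c", "f"]

Derivation:
Per-block:
  b0: def={c,f,i} ue=∅
  b1: def={c,z} ue=∅
  b2: def={v} ue={c}
  b3: def={p,v} ue=∅
  b4: def={c,p} ue={c,p}
  b5: def={i,p} ue={p}
  b6: def={p} ue={f,p}

Live sets:
  b0: in=∅ out={c,f}
  b1: in={f} out={c,f}
  b2: in={c} out=∅
  b3: in={c,f} out={c,f,p}
  b4: in={c,f,p} out={f,p}
  b5: in={f,p} out={f,p}
  b6: in={f,p} out=∅

live-out(b0) = ["c", "f"]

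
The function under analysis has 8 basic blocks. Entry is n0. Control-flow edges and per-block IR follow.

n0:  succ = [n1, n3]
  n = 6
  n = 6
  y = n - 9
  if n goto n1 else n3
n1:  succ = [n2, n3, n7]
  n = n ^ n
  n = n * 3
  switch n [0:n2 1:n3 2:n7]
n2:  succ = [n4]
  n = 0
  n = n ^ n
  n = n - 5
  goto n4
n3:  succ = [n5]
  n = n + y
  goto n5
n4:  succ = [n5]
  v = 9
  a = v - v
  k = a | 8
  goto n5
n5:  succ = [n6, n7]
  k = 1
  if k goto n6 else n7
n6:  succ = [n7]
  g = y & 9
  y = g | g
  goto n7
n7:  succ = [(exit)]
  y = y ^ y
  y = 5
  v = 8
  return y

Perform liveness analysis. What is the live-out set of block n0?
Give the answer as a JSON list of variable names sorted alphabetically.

Answer: ["n", "y"]

Analysis:
Per-block:
  n0 def {n,y} use ∅
  n1 def {n} use {n}
  n2 def {n} use ∅
  n3 def {n} use {n,y}
  n4 def {a,k,v} use ∅
  n5 def {k} use ∅
  n6 def {g,y} use {y}
  n7 def {v,y} use {y}

Live sets:
  n0 li=∅ lo={n,y}
  n1 li={n,y} lo={n,y}
  n2 li={y} lo={y}
  n3 li={n,y} lo={y}
  n4 li={y} lo={y}
  n5 li={y} lo={y}
  n6 li={y} lo={y}
  n7 li={y} lo=∅

live-out(n0) = ["n", "y"]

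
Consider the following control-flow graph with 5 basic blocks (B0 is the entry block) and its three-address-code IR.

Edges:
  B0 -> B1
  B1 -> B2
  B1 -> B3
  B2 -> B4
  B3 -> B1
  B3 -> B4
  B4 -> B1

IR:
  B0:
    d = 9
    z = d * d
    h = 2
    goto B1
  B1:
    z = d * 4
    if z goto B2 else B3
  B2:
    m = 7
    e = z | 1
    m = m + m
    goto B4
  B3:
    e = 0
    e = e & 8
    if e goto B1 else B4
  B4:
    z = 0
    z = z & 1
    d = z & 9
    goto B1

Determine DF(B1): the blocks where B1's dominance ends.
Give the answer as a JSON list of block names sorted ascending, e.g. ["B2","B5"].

idom tree: B1←B0 B2←B1 B3←B1 B4←B1
Join-block Dom:
  B1: preds {B0,B3,B4}: {B0} ∩ {B0,B1,B3} ∩ {B0,B1,B4} = {B0}; idom=B0
  B4: preds {B2,B3}: {B0,B1,B2} ∩ {B0,B1,B3} = {B0,B1}; idom=B1

DF derivation:
  join B1 pred B0: · stop@B0
  join B1 pred B3: B3→B1 stop@B0
  join B1 pred B4: B4→B1 stop@B0
  join B4 pred B2: B2 stop@B1
  join B4 pred B3: B3 stop@B1
  DF(B0)=∅
  DF(B1)={B1}
  DF(B2)={B4}
  DF(B3)={B1,B4}
  DF(B4)={B1}

DF(B1) = ["B1"]

Answer: ["B1"]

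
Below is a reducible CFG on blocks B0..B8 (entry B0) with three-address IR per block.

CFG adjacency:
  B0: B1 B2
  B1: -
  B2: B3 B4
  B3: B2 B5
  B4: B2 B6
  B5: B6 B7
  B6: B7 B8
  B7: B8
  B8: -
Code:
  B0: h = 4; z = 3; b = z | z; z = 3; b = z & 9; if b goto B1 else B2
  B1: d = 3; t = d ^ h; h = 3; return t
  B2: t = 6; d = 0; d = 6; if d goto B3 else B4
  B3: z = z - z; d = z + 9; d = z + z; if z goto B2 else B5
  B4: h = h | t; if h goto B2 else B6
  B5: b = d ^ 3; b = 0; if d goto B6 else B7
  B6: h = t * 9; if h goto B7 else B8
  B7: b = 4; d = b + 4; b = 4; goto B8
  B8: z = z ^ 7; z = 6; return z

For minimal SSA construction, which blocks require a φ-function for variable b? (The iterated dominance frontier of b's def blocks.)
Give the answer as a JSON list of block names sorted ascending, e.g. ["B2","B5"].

idom tree: B1←B0 B2←B0 B3←B2 B4←B2 B5←B3 B6←B2 B7←B2 B8←B2
Dom∩ at merges:
  B2: preds {B0,B3,B4}: {B0} ∩ {B0,B2,B3} ∩ {B0,B2,B4} = {B0}; idom=B0
  B6: preds {B4,B5}: {B0,B2,B4} ∩ {B0,B2,B3,B5} = {B0,B2}; idom=B2
  B7: preds {B5,B6}: {B0,B2,B3,B5} ∩ {B0,B2,B6} = {B0,B2}; idom=B2
  B8: preds {B6,B7}: {B0,B2,B6} ∩ {B0,B2,B7} = {B0,B2}; idom=B2

DF walk-up:
  join B2 pred B0: · stop@B0
  join B2 pred B3: B3→B2 stop@B0
  join B2 pred B4: B4→B2 stop@B0
  join B6 pred B4: B4 stop@B2
  join B6 pred B5: B5→B3 stop@B2
  join B7 pred B5: B5→B3 stop@B2
  join B7 pred B6: B6 stop@B2
  join B8 pred B6: B6 stop@B2
  join B8 pred B7: B7 stop@B2
  B0: DF=∅
  B1: DF=∅
  B2: DF={B2}
  B3: DF={B2,B6,B7}
  B4: DF={B2,B6}
  B5: DF={B6,B7}
  B6: DF={B7,B8}
  B7: DF={B8}
  B8: DF=∅

φ for b: defs {B0,B5,B7}
  DF⁺ = {B6,B7,B8}

Answer: ["B6", "B7", "B8"]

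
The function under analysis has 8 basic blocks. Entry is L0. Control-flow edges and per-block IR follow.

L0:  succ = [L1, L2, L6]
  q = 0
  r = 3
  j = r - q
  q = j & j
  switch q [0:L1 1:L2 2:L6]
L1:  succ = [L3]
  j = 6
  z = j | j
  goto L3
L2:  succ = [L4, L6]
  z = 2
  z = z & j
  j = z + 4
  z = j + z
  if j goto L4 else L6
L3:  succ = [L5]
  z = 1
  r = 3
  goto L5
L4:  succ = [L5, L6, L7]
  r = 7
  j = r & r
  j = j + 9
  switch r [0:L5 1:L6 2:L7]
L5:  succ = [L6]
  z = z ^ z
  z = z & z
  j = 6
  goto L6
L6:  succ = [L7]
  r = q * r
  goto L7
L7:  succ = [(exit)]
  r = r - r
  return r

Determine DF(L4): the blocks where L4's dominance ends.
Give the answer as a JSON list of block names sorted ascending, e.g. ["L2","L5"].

idom tree: L1←L0 L2←L0 L3←L1 L4←L2 L5←L0 L6←L0 L7←L0
Dom at joins:
  L5: preds {L3,L4}: {L0,L1,L3} ∩ {L0,L2,L4} = {L0}; idom=L0
  L6: preds {L0,L2,L4,L5}: {L0} ∩ {L0,L2} ∩ {L0,L2,L4} ∩ {L0,L5} = {L0}; idom=L0
  L7: preds {L4,L6}: {L0,L2,L4} ∩ {L0,L6} = {L0}; idom=L0

DF walk-up:
  L5←L3: walk L3→L1 to L0
  L5←L4: walk L4→L2 to L0
  L6←L0: walk · to L0
  L6←L2: walk L2 to L0
  L6←L4: walk L4→L2 to L0
  L6←L5: walk L5 to L0
  L7←L4: walk L4→L2 to L0
  L7←L6: walk L6 to L0
  DF(L0)=∅
  DF(L1)={L5}
  DF(L2)={L5,L6,L7}
  DF(L3)={L5}
  DF(L4)={L5,L6,L7}
  DF(L5)={L6}
  DF(L6)={L7}
  DF(L7)=∅

DF(L4) = ["L5", "L6", "L7"]

Answer: ["L5", "L6", "L7"]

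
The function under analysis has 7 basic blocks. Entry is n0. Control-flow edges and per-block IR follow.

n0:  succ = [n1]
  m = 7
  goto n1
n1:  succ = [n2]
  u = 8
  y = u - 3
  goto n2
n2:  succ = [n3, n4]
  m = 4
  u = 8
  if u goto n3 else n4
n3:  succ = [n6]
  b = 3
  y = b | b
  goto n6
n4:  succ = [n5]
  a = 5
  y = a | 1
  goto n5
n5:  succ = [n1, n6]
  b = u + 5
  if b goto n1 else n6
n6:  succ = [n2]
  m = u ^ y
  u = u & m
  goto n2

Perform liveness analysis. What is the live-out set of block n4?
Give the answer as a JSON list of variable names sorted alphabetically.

Answer: ["u", "y"]

Working:
Block summaries:
  n0: def={m} ue=∅
  n1: def={u,y} ue=∅
  n2: def={m,u} ue=∅
  n3: def={b,y} ue=∅
  n4: def={a,y} ue=∅
  n5: def={b} ue={u}
  n6: def={m,u} ue={u,y}

Live sets:
  n0: in=∅ out=∅
  n1: in=∅ out=∅
  n2: in=∅ out={u}
  n3: in={u} out={u,y}
  n4: in={u} out={u,y}
  n5: in={u,y} out={u,y}
  n6: in={u,y} out=∅

live-out(n4) = ["u", "y"]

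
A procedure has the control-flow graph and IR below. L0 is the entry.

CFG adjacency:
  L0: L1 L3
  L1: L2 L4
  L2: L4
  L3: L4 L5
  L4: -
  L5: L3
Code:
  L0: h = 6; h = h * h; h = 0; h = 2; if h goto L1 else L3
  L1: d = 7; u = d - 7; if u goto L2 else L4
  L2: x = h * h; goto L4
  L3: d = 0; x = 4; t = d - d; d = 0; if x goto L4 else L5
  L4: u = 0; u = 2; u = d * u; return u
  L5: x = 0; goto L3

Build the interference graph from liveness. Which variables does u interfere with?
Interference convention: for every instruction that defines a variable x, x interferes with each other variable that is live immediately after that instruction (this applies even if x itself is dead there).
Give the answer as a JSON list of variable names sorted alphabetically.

Answer: ["d", "h"]

Working:
def/use:
  L0: {h} / ∅
  L1: {d,u} / ∅
  L2: {x} / {h}
  L3: {d,t,x} / ∅
  L4: {u} / {d}
  L5: {x} / ∅

Live sets:
  L0 li=∅ lo={h}
  L1 li={h} lo={d,h}
  L2 li={d,h} lo={d}
  L3 li=∅ lo={d}
  L4 li={d} lo=∅
  L5 li=∅ lo=∅

Interference:
  d: {h,u,x}
  h: {d,u}
  t: {x}
  u: {d,h}
  x: {d,t}

N(u) = ["d", "h"]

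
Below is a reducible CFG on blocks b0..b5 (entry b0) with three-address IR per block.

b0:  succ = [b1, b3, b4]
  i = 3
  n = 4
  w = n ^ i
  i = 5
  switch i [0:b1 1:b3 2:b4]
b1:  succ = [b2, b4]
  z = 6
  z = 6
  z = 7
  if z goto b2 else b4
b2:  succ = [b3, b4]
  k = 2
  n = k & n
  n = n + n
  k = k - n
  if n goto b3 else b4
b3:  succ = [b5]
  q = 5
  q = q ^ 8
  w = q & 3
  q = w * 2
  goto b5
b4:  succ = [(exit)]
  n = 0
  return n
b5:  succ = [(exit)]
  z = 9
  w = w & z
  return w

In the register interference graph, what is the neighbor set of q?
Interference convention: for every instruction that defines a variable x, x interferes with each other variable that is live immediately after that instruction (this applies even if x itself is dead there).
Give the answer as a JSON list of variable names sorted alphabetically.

Answer: ["w"]

Derivation:
Block summaries:
  b0 def {i,n,w} use ∅
  b1 def {z} use ∅
  b2 def {k,n} use {n}
  b3 def {q,w} use ∅
  b4 def {n} use ∅
  b5 def {w,z} use {w}

Backward fixpoint:
  live b0: ∅→{n}
  live b1: {n}→{n}
  live b2: {n}→∅
  live b3: ∅→{w}
  live b4: ∅→∅
  live b5: {w}→∅

Interference:
  i↔{n}
  k↔{n}
  n↔{i,k,w,z}
  q↔{w}
  w↔{n,q,z}
  z↔{n,w}

N(q) = ["w"]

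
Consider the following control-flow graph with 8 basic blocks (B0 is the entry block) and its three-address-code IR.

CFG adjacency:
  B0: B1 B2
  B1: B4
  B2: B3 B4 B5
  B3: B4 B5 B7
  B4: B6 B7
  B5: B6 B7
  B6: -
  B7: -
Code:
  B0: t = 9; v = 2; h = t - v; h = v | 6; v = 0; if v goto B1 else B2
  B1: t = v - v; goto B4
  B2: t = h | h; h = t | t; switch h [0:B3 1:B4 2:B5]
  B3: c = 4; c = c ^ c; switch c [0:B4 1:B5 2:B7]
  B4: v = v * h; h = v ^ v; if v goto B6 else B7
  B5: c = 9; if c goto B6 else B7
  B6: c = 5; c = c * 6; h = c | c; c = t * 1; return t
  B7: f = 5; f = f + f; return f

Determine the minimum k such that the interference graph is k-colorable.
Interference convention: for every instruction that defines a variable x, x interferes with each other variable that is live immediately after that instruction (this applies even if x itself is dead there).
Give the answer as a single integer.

Answer: 4

Working:
Block summaries:
  B0: def={h,t,v} ue=∅
  B1: def={t} ue={v}
  B2: def={h,t} ue={h}
  B3: def={c} ue=∅
  B4: def={h,v} ue={h,v}
  B5: def={c} ue=∅
  B6: def={c,h} ue={t}
  B7: def={f} ue=∅

Live sets:
  live B0: ∅→{h,v}
  live B1: {h,v}→{h,t,v}
  live B2: {h,v}→{h,t,v}
  live B3: {h,t,v}→{h,t,v}
  live B4: {h,t,v}→{t}
  live B5: {t}→{t}
  live B6: {t}→∅
  live B7: ∅→∅

Conflict graph:
  c: {h,t,v}
  f: ∅
  h: {c,t,v}
  t: {c,h,v}
  v: {c,h,t}

Chromatic number:
  clique {c,h,t,v} ⇒ need ≥ 4
  4-colouring: R0={c,f}  R1={h}  R2={t}  R3={v}
  χ = 4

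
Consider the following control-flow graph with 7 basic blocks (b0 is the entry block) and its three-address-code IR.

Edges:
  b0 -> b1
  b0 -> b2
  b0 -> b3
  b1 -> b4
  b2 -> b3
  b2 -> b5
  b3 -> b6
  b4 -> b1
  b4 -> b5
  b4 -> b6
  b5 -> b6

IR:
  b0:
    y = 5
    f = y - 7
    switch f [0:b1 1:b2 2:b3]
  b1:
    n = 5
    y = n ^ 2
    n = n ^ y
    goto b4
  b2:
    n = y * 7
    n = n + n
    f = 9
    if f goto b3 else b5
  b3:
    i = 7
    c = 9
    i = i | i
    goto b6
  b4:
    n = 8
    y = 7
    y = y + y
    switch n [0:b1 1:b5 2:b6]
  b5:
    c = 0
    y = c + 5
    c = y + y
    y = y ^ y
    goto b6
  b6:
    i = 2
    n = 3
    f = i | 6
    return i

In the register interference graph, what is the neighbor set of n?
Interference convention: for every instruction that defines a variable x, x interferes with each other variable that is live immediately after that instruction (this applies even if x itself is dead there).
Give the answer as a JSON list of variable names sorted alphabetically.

Answer: ["i", "y"]

Working:
def/use:
  b0: def={f,y} ue=∅
  b1: def={n,y} ue=∅
  b2: def={f,n} ue={y}
  b3: def={c,i} ue=∅
  b4: def={n,y} ue=∅
  b5: def={c,y} ue=∅
  b6: def={f,i,n} ue=∅

Live sets:
  b0: in=∅ out={y}
  b1: in=∅ out=∅
  b2: in={y} out=∅
  b3: in=∅ out=∅
  b4: in=∅ out=∅
  b5: in=∅ out=∅
  b6: in=∅ out=∅

Interfere edges:
  c — {i,y}
  f — {i,y}
  i — {c,f,n}
  n — {i,y}
  y — {c,f,n}

N(n) = ["i", "y"]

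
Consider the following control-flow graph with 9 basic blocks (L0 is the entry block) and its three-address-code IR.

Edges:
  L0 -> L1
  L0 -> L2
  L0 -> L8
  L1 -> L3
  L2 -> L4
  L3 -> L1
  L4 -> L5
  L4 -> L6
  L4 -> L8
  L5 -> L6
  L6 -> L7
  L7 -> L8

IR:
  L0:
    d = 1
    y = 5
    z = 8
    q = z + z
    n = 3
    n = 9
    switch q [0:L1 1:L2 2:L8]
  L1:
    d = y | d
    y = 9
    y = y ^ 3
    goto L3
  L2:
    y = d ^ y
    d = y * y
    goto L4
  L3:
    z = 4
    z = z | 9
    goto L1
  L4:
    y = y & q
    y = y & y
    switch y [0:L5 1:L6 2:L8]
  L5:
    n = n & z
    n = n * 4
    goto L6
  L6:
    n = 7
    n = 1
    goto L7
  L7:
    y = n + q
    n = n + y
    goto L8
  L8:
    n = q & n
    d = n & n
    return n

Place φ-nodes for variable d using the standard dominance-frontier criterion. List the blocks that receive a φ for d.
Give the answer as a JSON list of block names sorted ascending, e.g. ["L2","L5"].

idom tree: L1←L0 L2←L0 L3←L1 L4←L2 L5←L4 L6←L4 L7←L6 L8←L0
Join-block Dom:
  L1: preds {L0,L3}: {L0} ∩ {L0,L1,L3} = {L0}; idom=L0
  L6: preds {L4,L5}: {L0,L2,L4} ∩ {L0,L2,L4,L5} = {L0,L2,L4}; idom=L4
  L8: preds {L0,L4,L7}: {L0} ∩ {L0,L2,L4} ∩ {L0,L2,L4,L6,L7} = {L0}; idom=L0

DF walk-up:
  L1←L0: walk · to L0
  L1←L3: walk L3→L1 to L0
  L6←L4: walk · to L4
  L6←L5: walk L5 to L4
  L8←L0: walk · to L0
  L8←L4: walk L4→L2 to L0
  L8←L7: walk L7→L6→L4→L2 to L0
  L0 → ∅
  L1 → {L1}
  L2 → {L8}
  L3 → {L1}
  L4 → {L8}
  L5 → {L6}
  L6 → {L8}
  L7 → {L8}
  L8 → ∅

φ for d: defs {L0,L1,L2,L8}
  DF⁺ = {L1,L8}

Answer: ["L1", "L8"]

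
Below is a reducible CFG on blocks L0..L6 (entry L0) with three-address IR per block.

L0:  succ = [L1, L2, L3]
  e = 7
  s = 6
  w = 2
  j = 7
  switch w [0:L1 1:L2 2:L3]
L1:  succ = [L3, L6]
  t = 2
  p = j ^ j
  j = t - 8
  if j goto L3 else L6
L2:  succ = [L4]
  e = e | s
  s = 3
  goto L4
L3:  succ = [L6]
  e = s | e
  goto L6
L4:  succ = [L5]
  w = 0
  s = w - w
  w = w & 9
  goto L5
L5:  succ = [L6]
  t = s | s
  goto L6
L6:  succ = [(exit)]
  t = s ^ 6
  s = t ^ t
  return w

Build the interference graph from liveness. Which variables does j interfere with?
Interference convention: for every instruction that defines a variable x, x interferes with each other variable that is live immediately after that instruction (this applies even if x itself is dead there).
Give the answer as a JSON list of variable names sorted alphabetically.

Answer: ["e", "s", "t", "w"]

Working:
Per-block:
  L0 def {e,j,s,w} use ∅
  L1 def {j,p,t} use {j}
  L2 def {e,s} use {e,s}
  L3 def {e} use {e,s}
  L4 def {s,w} use ∅
  L5 def {t} use {s}
  L6 def {s,t} use {s,w}

Liveness:
  L0 li=∅ lo={e,j,s,w}
  L1 li={e,j,s,w} lo={e,s,w}
  L2 li={e,s} lo=∅
  L3 li={e,s,w} lo={s,w}
  L4 li=∅ lo={s,w}
  L5 li={s,w} lo={s,w}
  L6 li={s,w} lo=∅

Interference:
  e↔{j,p,s,t,w}
  j↔{e,s,t,w}
  p↔{e,s,t,w}
  s↔{e,j,p,t,w}
  t↔{e,j,p,s,w}
  w↔{e,j,p,s,t}

N(j) = ["e", "s", "t", "w"]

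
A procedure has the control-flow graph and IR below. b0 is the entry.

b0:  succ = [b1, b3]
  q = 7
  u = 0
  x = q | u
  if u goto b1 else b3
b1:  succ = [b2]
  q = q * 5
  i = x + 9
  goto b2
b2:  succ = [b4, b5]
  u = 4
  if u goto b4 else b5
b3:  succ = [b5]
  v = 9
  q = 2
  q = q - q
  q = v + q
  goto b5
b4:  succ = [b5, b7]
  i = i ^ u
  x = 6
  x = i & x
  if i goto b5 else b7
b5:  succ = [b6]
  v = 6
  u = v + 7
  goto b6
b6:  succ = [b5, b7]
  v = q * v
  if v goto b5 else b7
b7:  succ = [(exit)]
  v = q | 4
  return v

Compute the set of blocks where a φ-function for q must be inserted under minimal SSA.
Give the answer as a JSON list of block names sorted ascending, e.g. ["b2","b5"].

Answer: ["b5", "b7"]

Working:
idom tree: b1←b0 b2←b1 b3←b0 b4←b2 b5←b0 b6←b5 b7←b0
Join-block Dom:
  b5: preds {b2,b3,b4,b6}: {b0,b1,b2} ∩ {b0,b3} ∩ {b0,b1,b2,b4} ∩ {b0,b5,b6} = {b0}; idom=b0
  b7: preds {b4,b6}: {b0,b1,b2,b4} ∩ {b0,b5,b6} = {b0}; idom=b0

Frontier:
  b5←b2: walk b2→b1 to b0
  b5←b3: walk b3 to b0
  b5←b4: walk b4→b2→b1 to b0
  b5←b6: walk b6→b5 to b0
  b7←b4: walk b4→b2→b1 to b0
  b7←b6: walk b6→b5 to b0
  b0: DF=∅
  b1: DF={b5,b7}
  b2: DF={b5,b7}
  b3: DF={b5}
  b4: DF={b5,b7}
  b5: DF={b5,b7}
  b6: DF={b5,b7}
  b7: DF=∅

φ for q: defs {b0,b1,b3}
  DF⁺ = {b5,b7}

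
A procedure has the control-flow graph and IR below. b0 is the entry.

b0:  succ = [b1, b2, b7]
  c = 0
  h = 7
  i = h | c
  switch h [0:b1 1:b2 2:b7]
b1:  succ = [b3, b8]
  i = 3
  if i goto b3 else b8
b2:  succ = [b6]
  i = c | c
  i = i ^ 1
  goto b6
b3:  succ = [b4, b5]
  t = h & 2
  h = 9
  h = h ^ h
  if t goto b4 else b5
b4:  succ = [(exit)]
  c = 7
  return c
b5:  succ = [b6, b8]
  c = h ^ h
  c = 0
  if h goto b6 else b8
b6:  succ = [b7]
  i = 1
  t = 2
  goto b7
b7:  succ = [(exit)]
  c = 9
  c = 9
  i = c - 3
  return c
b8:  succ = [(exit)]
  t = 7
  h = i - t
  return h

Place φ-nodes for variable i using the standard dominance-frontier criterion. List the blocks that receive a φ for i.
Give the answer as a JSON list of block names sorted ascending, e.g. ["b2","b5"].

idom tree: b1←b0 b2←b0 b3←b1 b4←b3 b5←b3 b6←b0 b7←b0 b8←b1
Dom at joins:
  b6: preds {b2,b5}: {b0,b2} ∩ {b0,b1,b3,b5} = {b0}; idom=b0
  b7: preds {b0,b6}: {b0} ∩ {b0,b6} = {b0}; idom=b0
  b8: preds {b1,b5}: {b0,b1} ∩ {b0,b1,b3,b5} = {b0,b1}; idom=b1

DF walk-up:
  join b6 pred b2: b2 stop@b0
  join b6 pred b5: b5→b3→b1 stop@b0
  join b7 pred b0: · stop@b0
  join b7 pred b6: b6 stop@b0
  join b8 pred b1: · stop@b1
  join b8 pred b5: b5→b3 stop@b1
  b0: DF=∅
  b1: DF={b6}
  b2: DF={b6}
  b3: DF={b6,b8}
  b4: DF=∅
  b5: DF={b6,b8}
  b6: DF={b7}
  b7: DF=∅
  b8: DF=∅

φ for i: defs {b0,b1,b2,b6,b7}
  DF⁺ = {b6,b7}

Answer: ["b6", "b7"]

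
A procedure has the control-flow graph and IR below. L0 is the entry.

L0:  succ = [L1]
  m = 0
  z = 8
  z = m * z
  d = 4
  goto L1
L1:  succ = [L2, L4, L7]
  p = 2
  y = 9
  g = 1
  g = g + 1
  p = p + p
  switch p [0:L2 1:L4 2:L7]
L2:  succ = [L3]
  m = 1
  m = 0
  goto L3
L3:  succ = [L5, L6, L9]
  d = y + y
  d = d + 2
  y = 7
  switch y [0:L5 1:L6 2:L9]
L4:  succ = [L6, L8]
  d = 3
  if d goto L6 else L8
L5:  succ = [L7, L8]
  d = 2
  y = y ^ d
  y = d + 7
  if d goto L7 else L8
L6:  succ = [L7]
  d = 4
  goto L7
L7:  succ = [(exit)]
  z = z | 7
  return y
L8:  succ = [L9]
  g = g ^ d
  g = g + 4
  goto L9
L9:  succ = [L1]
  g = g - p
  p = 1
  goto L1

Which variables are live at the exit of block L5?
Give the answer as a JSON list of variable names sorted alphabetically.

Answer: ["d", "g", "p", "y", "z"]

Working:
def/use:
  L0 def {d,m,z} use ∅
  L1 def {g,p,y} use ∅
  L2 def {m} use ∅
  L3 def {d,y} use {y}
  L4 def {d} use ∅
  L5 def {d,y} use {y}
  L6 def {d} use ∅
  L7 def {z} use {y,z}
  L8 def {g} use {d,g}
  L9 def {g,p} use {g,p}

Live sets:
  L0: in=∅ out={z}
  L1: in={z} out={g,p,y,z}
  L2: in={g,p,y,z} out={g,p,y,z}
  L3: in={g,p,y,z} out={g,p,y,z}
  L4: in={g,p,y,z} out={d,g,p,y,z}
  L5: in={g,p,y,z} out={d,g,p,y,z}
  L6: in={y,z} out={y,z}
  L7: in={y,z} out=∅
  L8: in={d,g,p,z} out={g,p,z}
  L9: in={g,p,z} out={z}

live-out(L5) = ["d", "g", "p", "y", "z"]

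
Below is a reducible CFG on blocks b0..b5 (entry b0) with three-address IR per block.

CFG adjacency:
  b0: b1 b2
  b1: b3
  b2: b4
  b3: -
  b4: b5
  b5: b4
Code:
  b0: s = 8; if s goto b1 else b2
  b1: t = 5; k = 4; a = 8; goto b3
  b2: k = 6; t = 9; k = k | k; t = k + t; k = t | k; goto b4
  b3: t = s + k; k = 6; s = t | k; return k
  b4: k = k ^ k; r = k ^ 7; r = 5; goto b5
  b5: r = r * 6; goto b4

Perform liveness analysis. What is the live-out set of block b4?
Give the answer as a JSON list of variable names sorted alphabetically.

Per-block:
  b0: {s} / ∅
  b1: {a,k,t} / ∅
  b2: {k,t} / ∅
  b3: {k,s,t} / {k,s}
  b4: {k,r} / {k}
  b5: {r} / {r}

Backward fixpoint:
  b0: in=∅ out={s}
  b1: in={s} out={k,s}
  b2: in=∅ out={k}
  b3: in={k,s} out=∅
  b4: in={k} out={k,r}
  b5: in={k,r} out={k}

live-out(b4) = ["k", "r"]

Answer: ["k", "r"]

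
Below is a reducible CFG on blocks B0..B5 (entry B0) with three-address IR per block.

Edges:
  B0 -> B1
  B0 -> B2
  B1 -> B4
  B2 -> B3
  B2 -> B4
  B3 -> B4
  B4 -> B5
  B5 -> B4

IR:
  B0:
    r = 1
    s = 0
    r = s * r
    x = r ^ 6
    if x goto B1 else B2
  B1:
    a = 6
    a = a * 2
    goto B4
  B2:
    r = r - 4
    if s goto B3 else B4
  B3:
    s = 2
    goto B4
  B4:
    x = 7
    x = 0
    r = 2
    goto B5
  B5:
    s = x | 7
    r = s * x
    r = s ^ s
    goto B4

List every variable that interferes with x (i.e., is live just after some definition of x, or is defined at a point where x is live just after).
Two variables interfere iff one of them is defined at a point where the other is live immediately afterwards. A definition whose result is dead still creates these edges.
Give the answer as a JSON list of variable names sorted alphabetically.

def/use:
  B0: {r,s,x} / ∅
  B1: {a} / ∅
  B2: {r} / {r,s}
  B3: {s} / ∅
  B4: {r,x} / ∅
  B5: {r,s} / {x}

Live sets:
  B0 li=∅ lo={r,s}
  B1 li=∅ lo=∅
  B2 li={r,s} lo=∅
  B3 li=∅ lo=∅
  B4 li=∅ lo={x}
  B5 li={x} lo=∅

Conflict graph:
  a↔∅
  r↔{s,x}
  s↔{r,x}
  x↔{r,s}

N(x) = ["r", "s"]

Answer: ["r", "s"]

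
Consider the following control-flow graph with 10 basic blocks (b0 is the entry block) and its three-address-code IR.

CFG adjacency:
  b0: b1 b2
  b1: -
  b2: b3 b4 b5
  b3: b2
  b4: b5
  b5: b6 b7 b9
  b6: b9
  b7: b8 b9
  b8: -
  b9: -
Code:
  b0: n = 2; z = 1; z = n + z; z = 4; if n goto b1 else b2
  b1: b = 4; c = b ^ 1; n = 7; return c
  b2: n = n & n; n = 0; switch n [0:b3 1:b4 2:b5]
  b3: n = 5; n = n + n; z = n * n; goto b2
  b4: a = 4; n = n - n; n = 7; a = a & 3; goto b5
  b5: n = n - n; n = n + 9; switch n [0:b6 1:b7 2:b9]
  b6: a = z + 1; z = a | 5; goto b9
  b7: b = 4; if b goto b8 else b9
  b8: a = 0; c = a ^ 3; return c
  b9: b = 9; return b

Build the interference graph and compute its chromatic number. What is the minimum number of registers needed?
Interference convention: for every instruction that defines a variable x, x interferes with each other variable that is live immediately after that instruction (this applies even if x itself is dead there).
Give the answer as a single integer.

Answer: 3

Working:
Per-block:
  b0 def {n,z} use ∅
  b1 def {b,c,n} use ∅
  b2 def {n} use {n}
  b3 def {n,z} use ∅
  b4 def {a,n} use {n}
  b5 def {n} use {n}
  b6 def {a,z} use {z}
  b7 def {b} use ∅
  b8 def {a,c} use ∅
  b9 def {b} use ∅

Liveness:
  b0 li=∅ lo={n,z}
  b1 li=∅ lo=∅
  b2 li={n,z} lo={n,z}
  b3 li=∅ lo={n,z}
  b4 li={n,z} lo={n,z}
  b5 li={n,z} lo={z}
  b6 li={z} lo=∅
  b7 li=∅ lo=∅
  b8 li=∅ lo=∅
  b9 li=∅ lo=∅

Conflict graph:
  a — {n,z}
  b — ∅
  c — {n}
  n — {a,c,z}
  z — {a,n}

Registers:
  lower bound: {a,n,z} mutually conflict ⇒ χ ≥ 3
  3-colouring: r0={b,n}  r1={a,c}  r2={z}
  χ = 3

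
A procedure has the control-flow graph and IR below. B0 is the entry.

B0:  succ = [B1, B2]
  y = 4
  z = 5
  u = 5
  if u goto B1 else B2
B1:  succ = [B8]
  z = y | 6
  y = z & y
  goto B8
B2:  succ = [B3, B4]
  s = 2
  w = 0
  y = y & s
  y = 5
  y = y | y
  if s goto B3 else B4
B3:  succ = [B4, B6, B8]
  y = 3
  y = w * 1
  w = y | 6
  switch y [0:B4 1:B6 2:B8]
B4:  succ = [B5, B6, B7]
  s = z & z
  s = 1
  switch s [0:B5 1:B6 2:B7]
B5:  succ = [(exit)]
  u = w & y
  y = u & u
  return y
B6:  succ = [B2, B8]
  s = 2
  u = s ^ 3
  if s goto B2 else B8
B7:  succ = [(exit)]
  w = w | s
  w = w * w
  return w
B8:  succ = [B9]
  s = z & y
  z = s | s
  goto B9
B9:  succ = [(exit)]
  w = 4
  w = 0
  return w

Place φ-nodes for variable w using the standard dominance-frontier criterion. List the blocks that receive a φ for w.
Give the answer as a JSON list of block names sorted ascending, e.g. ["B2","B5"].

Answer: ["B2", "B4", "B6", "B8"]

Working:
idom tree: B1←B0 B2←B0 B3←B2 B4←B2 B5←B4 B6←B2 B7←B4 B8←B0 B9←B8
Dom at joins:
  B2: preds {B0,B6}: {B0} ∩ {B0,B2,B6} = {B0}; idom=B0
  B4: preds {B2,B3}: {B0,B2} ∩ {B0,B2,B3} = {B0,B2}; idom=B2
  B6: preds {B3,B4}: {B0,B2,B3} ∩ {B0,B2,B4} = {B0,B2}; idom=B2
  B8: preds {B1,B3,B6}: {B0,B1} ∩ {B0,B2,B3} ∩ {B0,B2,B6} = {B0}; idom=B0

DF derivation:
  join B2 pred B0: · stop@B0
  join B2 pred B6: B6→B2 stop@B0
  join B4 pred B2: · stop@B2
  join B4 pred B3: B3 stop@B2
  join B6 pred B3: B3 stop@B2
  join B6 pred B4: B4 stop@B2
  join B8 pred B1: B1 stop@B0
  join B8 pred B3: B3→B2 stop@B0
  join B8 pred B6: B6→B2 stop@B0
  B0 → ∅
  B1 → {B8}
  B2 → {B2,B8}
  B3 → {B4,B6,B8}
  B4 → {B6}
  B5 → ∅
  B6 → {B2,B8}
  B7 → ∅
  B8 → ∅
  B9 → ∅

φ for w: defs {B2,B3,B7,B9}
  DF⁺ = {B2,B4,B6,B8}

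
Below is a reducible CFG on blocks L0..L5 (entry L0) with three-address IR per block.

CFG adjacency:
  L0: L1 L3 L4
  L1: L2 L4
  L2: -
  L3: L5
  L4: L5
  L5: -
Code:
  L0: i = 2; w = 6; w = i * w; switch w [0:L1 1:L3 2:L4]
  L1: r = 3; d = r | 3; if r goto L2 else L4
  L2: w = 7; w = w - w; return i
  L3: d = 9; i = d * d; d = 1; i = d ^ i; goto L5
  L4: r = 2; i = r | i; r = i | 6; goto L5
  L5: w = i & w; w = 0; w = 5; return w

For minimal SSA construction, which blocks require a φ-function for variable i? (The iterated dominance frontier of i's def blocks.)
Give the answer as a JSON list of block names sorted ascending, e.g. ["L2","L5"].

idom tree: L1←L0 L2←L1 L3←L0 L4←L0 L5←L0
Dom at joins:
  L4: preds {L0,L1}: {L0} ∩ {L0,L1} = {L0}; idom=L0
  L5: preds {L3,L4}: {L0,L3} ∩ {L0,L4} = {L0}; idom=L0

DF derivation:
  L4←L0: walk · to L0
  L4←L1: walk L1 to L0
  L5←L3: walk L3 to L0
  L5←L4: walk L4 to L0
  L0: DF=∅
  L1: DF={L4}
  L2: DF=∅
  L3: DF={L5}
  L4: DF={L5}
  L5: DF=∅

φ for i: defs {L0,L3,L4}
  DF⁺ = {L5}

Answer: ["L5"]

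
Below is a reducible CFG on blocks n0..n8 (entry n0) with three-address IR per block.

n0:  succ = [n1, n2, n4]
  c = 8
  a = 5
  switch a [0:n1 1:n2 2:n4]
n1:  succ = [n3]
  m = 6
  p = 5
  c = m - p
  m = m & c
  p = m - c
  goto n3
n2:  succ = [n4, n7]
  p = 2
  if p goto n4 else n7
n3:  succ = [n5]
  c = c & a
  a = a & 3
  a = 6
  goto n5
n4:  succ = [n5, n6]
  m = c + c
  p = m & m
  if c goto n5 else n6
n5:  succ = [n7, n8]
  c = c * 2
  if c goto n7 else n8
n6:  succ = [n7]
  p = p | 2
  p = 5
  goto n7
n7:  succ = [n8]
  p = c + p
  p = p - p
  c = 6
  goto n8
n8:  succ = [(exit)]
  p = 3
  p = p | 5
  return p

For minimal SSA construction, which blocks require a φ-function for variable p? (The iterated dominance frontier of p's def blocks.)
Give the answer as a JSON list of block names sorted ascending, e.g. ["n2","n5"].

idom tree: n1←n0 n2←n0 n3←n1 n4←n0 n5←n0 n6←n4 n7←n0 n8←n0
Join-block Dom:
  n4: preds {n0,n2}: {n0} ∩ {n0,n2} = {n0}; idom=n0
  n5: preds {n3,n4}: {n0,n1,n3} ∩ {n0,n4} = {n0}; idom=n0
  n7: preds {n2,n5,n6}: {n0,n2} ∩ {n0,n5} ∩ {n0,n4,n6} = {n0}; idom=n0
  n8: preds {n5,n7}: {n0,n5} ∩ {n0,n7} = {n0}; idom=n0

DF derivation:
  n4←n0: walk · to n0
  n4←n2: walk n2 to n0
  n5←n3: walk n3→n1 to n0
  n5←n4: walk n4 to n0
  n7←n2: walk n2 to n0
  n7←n5: walk n5 to n0
  n7←n6: walk n6→n4 to n0
  n8←n5: walk n5 to n0
  n8←n7: walk n7 to n0
  DF(n0)=∅
  DF(n1)={n5}
  DF(n2)={n4,n7}
  DF(n3)={n5}
  DF(n4)={n5,n7}
  DF(n5)={n7,n8}
  DF(n6)={n7}
  DF(n7)={n8}
  DF(n8)=∅

φ for p: defs {n1,n2,n4,n6,n7,n8}
  DF⁺ = {n4,n5,n7,n8}

Answer: ["n4", "n5", "n7", "n8"]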